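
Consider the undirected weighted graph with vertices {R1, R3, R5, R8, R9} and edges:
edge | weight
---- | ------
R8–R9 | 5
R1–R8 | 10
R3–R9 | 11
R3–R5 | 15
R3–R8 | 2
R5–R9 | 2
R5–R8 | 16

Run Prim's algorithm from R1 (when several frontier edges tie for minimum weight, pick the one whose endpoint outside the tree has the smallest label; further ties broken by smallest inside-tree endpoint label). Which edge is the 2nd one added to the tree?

R3-R8

Grow the tree from R1 using Prim:
Step 1: frontier [R1–R8 10] → take R1–R8 (10); add R8.
Step 2: frontier [R3–R8 2, R8–R9 5, R5–R8 16] → take R3–R8 (2); add R3.
Step 3: frontier [R3–R9 11, R3–R5 15, R8–R9 5, R5–R8 16] → take R8–R9 (5); add R9.
Step 4: frontier [R3–R5 15, R5–R8 16, R5–R9 2] → take R5–R9 (2); add R5.
The 2nd edge added is R3–R8.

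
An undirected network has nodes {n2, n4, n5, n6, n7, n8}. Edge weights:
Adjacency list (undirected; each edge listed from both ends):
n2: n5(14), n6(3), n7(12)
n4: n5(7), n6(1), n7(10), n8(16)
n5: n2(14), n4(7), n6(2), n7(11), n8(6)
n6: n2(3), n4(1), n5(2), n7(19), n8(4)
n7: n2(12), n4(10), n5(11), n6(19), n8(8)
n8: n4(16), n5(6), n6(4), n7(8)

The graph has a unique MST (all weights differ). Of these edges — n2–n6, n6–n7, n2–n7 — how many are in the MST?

1

Kruskal's algorithm — process edges by increasing weight (ties by edge label):
n4–n6 (1): add. Components now {n7} {n5} {n4,n6} {n8} {n2}
n5–n6 (2): add. Components now {n7} {n4,n5,n6} {n8} {n2}
n2–n6 (3): add. Components now {n7} {n2,n4,n5,n6} {n8}
n6–n8 (4): add. Components now {n7} {n2,n4,n5,n6,n8}
n5–n8 (6): skip — n5 and n8 already connected.
n4–n5 (7): skip — n5 and n4 already connected.
n7–n8 (8): add. Components now {n2,n4,n5,n6,n7,n8}
MST edge set: {n4–n6, n5–n6, n2–n6, n6–n8, n7–n8}.
Of the listed edges, {n2–n6} are in the MST → 1.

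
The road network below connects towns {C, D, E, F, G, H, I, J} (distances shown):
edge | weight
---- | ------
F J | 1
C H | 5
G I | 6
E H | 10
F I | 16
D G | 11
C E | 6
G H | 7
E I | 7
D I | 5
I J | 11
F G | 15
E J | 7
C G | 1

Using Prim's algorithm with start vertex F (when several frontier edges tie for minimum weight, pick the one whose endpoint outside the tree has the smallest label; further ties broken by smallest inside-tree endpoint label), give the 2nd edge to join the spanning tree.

E-J

Prim, starting at F.
Step 1: frontier [F J 1, F G 15, F I 16] → take F J (1); add J.
Step 2: frontier [F G 15, F I 16, E J 7, I J 11] → take E J (7); add E.
Step 3: frontier [C E 6, E I 7, E H 10, F G 15, F I 16, I J 11] → take C E (6); add C.
Step 4: frontier [C G 1, C H 5, E I 7, E H 10, F G 15, F I 16, I J 11] → take C G (1); add G.
Step 5: frontier [C H 5, E I 7, E H 10, F I 16, G I 6, G H 7, D G 11, I J 11] → take C H (5); add H.
Step 6: frontier [E I 7, F I 16, G I 6, D G 11, I J 11] → take G I (6); add I.
Step 7: frontier [D G 11, D I 5] → take D I (5); add D.
The 2nd edge added is E J.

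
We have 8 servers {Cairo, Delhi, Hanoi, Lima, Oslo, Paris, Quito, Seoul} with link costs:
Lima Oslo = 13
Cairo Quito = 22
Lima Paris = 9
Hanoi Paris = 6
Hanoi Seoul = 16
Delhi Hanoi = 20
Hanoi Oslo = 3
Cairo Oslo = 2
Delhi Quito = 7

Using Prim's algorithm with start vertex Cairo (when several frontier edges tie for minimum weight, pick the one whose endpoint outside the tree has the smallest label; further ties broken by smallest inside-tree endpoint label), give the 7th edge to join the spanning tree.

Delhi-Quito

Prim's algorithm from Cairo:
Step 1: cheapest edge leaving the tree is Cairo Oslo (2); add Oslo.
Step 2: cheapest edge leaving the tree is Hanoi Oslo (3); add Hanoi.
Step 3: cheapest edge leaving the tree is Hanoi Paris (6); add Paris.
Step 4: cheapest edge leaving the tree is Lima Paris (9); add Lima.
Step 5: cheapest edge leaving the tree is Hanoi Seoul (16); add Seoul.
Step 6: cheapest edge leaving the tree is Delhi Hanoi (20); add Delhi.
Step 7: cheapest edge leaving the tree is Delhi Quito (7); add Quito.
The 7th edge added is Delhi Quito.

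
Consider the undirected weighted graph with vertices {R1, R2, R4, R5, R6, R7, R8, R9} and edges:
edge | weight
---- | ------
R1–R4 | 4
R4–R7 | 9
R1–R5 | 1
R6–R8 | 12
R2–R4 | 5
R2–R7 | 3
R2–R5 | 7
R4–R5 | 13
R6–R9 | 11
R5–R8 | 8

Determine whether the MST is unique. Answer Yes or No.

Kruskal's algorithm — process edges by increasing weight (ties by edge label):
R1–R5 (1): add — endpoints in different components.
R2–R7 (3): add — endpoints in different components.
R1–R4 (4): add — endpoints in different components.
R2–R4 (5): add — endpoints in different components.
R2–R5 (7): skip — R5 and R2 already connected.
R5–R8 (8): add — endpoints in different components.
R4–R7 (9): skip — R4 and R7 already connected.
R6–R9 (11): add — endpoints in different components.
R6–R8 (12): add — endpoints in different components.
Every non-tree edge has weight strictly greater than the heaviest edge on the tree path between its endpoints, so the MST is unique.

Yes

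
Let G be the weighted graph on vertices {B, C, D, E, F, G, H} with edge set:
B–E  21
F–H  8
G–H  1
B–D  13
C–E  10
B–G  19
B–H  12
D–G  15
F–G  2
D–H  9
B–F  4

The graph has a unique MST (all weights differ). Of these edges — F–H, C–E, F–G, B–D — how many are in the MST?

Sort edges by weight, then run Kruskal:
G–H (1): add. Components now {B} {C} {D} {E} {F} {G,H}
F–G (2): add. Components now {B} {C} {D} {E} {F,G,H}
B–F (4): add. Components now {B,F,G,H} {C} {D} {E}
F–H (8): skip — F and H already connected.
D–H (9): add. Components now {B,D,F,G,H} {C} {E}
C–E (10): add. Components now {B,D,F,G,H} {C,E}
B–H (12): skip — B and H already connected.
B–D (13): skip — B and D already connected.
D–G (15): skip — D and G already connected.
B–G (19): skip — B and G already connected.
B–E (21): add. Components now {B,C,D,E,F,G,H}
MST edge set: {G–H, F–G, B–F, D–H, C–E, B–E}.
Of the listed edges, {C–E, F–G} are in the MST → 2.

2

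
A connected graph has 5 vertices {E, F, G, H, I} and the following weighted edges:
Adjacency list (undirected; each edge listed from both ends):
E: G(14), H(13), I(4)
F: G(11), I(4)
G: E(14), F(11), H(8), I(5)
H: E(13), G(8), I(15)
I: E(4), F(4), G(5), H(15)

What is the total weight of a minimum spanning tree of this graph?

Grow the tree from E using Prim:
Step 1: cheapest edge leaving the tree is E–I (4); add I.
Step 2: cheapest edge leaving the tree is F–I (4); add F.
Step 3: cheapest edge leaving the tree is G–I (5); add G.
Step 4: cheapest edge leaving the tree is G–H (8); add H.
MST edges: E–I, F–I, G–I, G–H; total weight 4+4+5+8 = 21.

21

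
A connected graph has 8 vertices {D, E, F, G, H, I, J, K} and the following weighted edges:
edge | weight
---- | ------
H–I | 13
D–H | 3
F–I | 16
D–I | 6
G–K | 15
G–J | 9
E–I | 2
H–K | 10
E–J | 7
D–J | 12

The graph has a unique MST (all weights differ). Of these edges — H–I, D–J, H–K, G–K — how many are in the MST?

1

Kruskal's algorithm — process edges by increasing weight (ties by edge label):
E–I (2): add — endpoints in different components.
D–H (3): add — endpoints in different components.
D–I (6): add — endpoints in different components.
E–J (7): add — endpoints in different components.
G–J (9): add — endpoints in different components.
H–K (10): add — endpoints in different components.
D–J (12): skip — D and J already connected.
H–I (13): skip — H and I already connected.
G–K (15): skip — G and K already connected.
F–I (16): add — endpoints in different components.
MST edge set: {E–I, D–H, D–I, E–J, G–J, H–K, F–I}.
Of the listed edges, {H–K} are in the MST → 1.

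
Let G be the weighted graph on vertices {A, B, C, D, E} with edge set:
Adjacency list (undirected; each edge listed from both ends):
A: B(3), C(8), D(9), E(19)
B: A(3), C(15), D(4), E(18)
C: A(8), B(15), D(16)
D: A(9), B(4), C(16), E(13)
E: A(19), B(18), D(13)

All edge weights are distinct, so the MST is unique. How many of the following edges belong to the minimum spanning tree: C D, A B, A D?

1

Sort edges by weight, then run Kruskal:
A B (3): add. Components now {A,B} {C} {D} {E}
B D (4): add. Components now {A,B,D} {C} {E}
A C (8): add. Components now {A,B,C,D} {E}
A D (9): skip — A and D already connected.
D E (13): add. Components now {A,B,C,D,E}
MST edge set: {A B, B D, A C, D E}.
Of the listed edges, {A B} are in the MST → 1.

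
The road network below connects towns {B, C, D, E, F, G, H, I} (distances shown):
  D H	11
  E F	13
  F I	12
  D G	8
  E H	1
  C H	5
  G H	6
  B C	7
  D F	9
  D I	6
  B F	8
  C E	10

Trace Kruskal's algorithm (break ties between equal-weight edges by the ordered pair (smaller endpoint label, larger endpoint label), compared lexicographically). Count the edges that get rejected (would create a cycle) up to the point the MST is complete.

0

Kruskal: consider edges lightest-first.
E H (1): add — endpoints in different components.
C H (5): add — endpoints in different components.
D I (6): add — endpoints in different components.
G H (6): add — endpoints in different components.
B C (7): add — endpoints in different components.
B F (8): add — endpoints in different components.
D G (8): add — endpoints in different components.
Edges rejected before the tree was complete: 0.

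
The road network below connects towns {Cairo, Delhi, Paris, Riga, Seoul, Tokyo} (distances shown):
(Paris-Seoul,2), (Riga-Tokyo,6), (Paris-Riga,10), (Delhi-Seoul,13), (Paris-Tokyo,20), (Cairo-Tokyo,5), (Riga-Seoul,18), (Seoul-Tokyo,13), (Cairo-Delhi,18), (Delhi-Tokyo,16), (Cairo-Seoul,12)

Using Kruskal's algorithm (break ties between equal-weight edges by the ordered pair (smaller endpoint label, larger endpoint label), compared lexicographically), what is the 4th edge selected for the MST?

Kruskal: consider edges lightest-first.
Paris-Seoul (2): add — endpoints in different components.
Cairo-Tokyo (5): add — endpoints in different components.
Riga-Tokyo (6): add — endpoints in different components.
Paris-Riga (10): add — endpoints in different components.
Cairo-Seoul (12): skip — Cairo and Seoul already connected.
Delhi-Seoul (13): add — endpoints in different components.
The 4th edge added is Paris-Riga.

Paris-Riga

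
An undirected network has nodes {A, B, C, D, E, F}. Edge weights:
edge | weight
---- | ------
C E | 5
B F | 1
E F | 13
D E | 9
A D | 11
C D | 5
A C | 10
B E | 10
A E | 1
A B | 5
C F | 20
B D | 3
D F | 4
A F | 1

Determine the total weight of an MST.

11

Kruskal: consider edges lightest-first.
A E (1): add. Components now {A,E} {B} {C} {D} {F}
A F (1): add. Components now {A,E,F} {B} {C} {D}
B F (1): add. Components now {A,B,E,F} {C} {D}
B D (3): add. Components now {A,B,D,E,F} {C}
D F (4): skip — D and F already connected.
A B (5): skip — A and B already connected.
C D (5): add. Components now {A,B,C,D,E,F}
MST edges: A E, A F, B F, B D, C D; total weight 1+1+1+3+5 = 11.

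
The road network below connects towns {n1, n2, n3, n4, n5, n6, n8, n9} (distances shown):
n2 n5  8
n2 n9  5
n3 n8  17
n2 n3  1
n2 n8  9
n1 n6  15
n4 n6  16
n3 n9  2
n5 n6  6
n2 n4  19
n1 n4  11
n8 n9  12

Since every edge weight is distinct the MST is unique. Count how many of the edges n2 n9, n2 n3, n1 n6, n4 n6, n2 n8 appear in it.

3

Kruskal: consider edges lightest-first.
n2 n3 (1): add — endpoints in different components.
n3 n9 (2): add — endpoints in different components.
n2 n9 (5): skip — n2 and n9 already connected.
n5 n6 (6): add — endpoints in different components.
n2 n5 (8): add — endpoints in different components.
n2 n8 (9): add — endpoints in different components.
n1 n4 (11): add — endpoints in different components.
n8 n9 (12): skip — n8 and n9 already connected.
n1 n6 (15): add — endpoints in different components.
MST edge set: {n2 n3, n3 n9, n5 n6, n2 n5, n2 n8, n1 n4, n1 n6}.
Of the listed edges, {n2 n3, n1 n6, n2 n8} are in the MST → 3.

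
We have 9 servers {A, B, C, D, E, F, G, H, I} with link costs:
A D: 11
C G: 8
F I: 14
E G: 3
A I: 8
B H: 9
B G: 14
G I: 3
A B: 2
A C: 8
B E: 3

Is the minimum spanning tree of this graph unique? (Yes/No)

No

Sort edges by weight, then run Kruskal:
A B (2): add — endpoints in different components.
B E (3): add — endpoints in different components.
E G (3): add — endpoints in different components.
G I (3): add — endpoints in different components.
A C (8): add — endpoints in different components.
A I (8): skip — A and I already connected.
C G (8): skip — C and G already connected.
B H (9): add — endpoints in different components.
A D (11): add — endpoints in different components.
B G (14): skip — B and G already connected.
F I (14): add — endpoints in different components.
Non-tree edge C G has weight 8, equal to the heaviest edge on its tree cycle — swapping gives another MST of the same weight. Not unique.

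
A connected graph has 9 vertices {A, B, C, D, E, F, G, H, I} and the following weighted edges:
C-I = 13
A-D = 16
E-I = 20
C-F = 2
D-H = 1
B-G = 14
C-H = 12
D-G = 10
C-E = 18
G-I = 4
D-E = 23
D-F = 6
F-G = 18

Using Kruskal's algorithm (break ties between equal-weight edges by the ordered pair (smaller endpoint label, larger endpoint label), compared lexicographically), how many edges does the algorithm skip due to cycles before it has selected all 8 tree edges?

Kruskal's algorithm — process edges by increasing weight (ties by edge label):
D-H (1): add — endpoints in different components.
C-F (2): add — endpoints in different components.
G-I (4): add — endpoints in different components.
D-F (6): add — endpoints in different components.
D-G (10): add — endpoints in different components.
C-H (12): skip — C and H already connected.
C-I (13): skip — C and I already connected.
B-G (14): add — endpoints in different components.
A-D (16): add — endpoints in different components.
C-E (18): add — endpoints in different components.
Edges rejected before the tree was complete: 2.

2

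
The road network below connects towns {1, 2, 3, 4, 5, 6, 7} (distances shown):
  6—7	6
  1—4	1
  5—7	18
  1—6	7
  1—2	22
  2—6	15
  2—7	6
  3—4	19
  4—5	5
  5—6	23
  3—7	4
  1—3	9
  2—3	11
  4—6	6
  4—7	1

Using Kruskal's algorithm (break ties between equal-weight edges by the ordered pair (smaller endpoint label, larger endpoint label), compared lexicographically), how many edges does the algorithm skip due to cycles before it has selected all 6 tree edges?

Sort edges by weight, then run Kruskal:
1—4 (1): add — endpoints in different components.
4—7 (1): add — endpoints in different components.
3—7 (4): add — endpoints in different components.
4—5 (5): add — endpoints in different components.
2—7 (6): add — endpoints in different components.
4—6 (6): add — endpoints in different components.
Edges rejected before the tree was complete: 0.

0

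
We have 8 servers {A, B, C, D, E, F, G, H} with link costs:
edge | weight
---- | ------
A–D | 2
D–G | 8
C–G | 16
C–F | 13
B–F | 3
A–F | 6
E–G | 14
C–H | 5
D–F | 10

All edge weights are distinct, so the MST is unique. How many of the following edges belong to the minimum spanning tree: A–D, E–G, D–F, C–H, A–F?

Sort edges by weight, then run Kruskal:
A–D (2): add — endpoints in different components.
B–F (3): add — endpoints in different components.
C–H (5): add — endpoints in different components.
A–F (6): add — endpoints in different components.
D–G (8): add — endpoints in different components.
D–F (10): skip — D and F already connected.
C–F (13): add — endpoints in different components.
E–G (14): add — endpoints in different components.
MST edge set: {A–D, B–F, C–H, A–F, D–G, C–F, E–G}.
Of the listed edges, {A–D, E–G, C–H, A–F} are in the MST → 4.

4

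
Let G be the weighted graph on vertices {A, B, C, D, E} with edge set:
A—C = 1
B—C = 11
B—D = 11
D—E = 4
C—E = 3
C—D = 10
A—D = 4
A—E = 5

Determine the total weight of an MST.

Prim, starting at C.
Step 1: cheapest edge leaving the tree is A—C (1); add A.
Step 2: cheapest edge leaving the tree is C—E (3); add E.
Step 3: cheapest edge leaving the tree is A—D (4); add D.
Step 4: cheapest edge leaving the tree is B—C (11); add B.
MST edges: A—C, C—E, A—D, B—C; total weight 1+3+4+11 = 19.

19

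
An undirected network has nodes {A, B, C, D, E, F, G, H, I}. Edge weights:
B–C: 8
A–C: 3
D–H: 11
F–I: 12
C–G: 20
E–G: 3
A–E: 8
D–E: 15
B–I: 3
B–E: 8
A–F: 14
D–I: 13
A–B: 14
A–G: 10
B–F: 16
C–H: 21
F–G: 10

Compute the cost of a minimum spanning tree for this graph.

Prim, starting at B.
Step 1: cheapest edge leaving the tree is B–I (3); add I.
Step 2: cheapest edge leaving the tree is B–C (8); add C.
Step 3: cheapest edge leaving the tree is A–C (3); add A.
Step 4: cheapest edge leaving the tree is A–E (8); add E.
Step 5: cheapest edge leaving the tree is E–G (3); add G.
Step 6: cheapest edge leaving the tree is F–G (10); add F.
Step 7: cheapest edge leaving the tree is D–I (13); add D.
Step 8: cheapest edge leaving the tree is D–H (11); add H.
MST edges: B–I, B–C, A–C, A–E, E–G, F–G, D–I, D–H; total weight 3+8+3+8+3+10+13+11 = 59.

59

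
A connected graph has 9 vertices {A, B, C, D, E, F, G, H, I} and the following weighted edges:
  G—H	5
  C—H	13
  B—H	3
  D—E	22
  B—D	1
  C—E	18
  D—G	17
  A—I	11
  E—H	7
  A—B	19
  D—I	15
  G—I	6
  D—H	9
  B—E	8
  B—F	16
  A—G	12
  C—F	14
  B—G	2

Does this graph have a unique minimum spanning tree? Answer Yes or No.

Yes

Kruskal: consider edges lightest-first.
B—D (1): add — endpoints in different components.
B—G (2): add — endpoints in different components.
B—H (3): add — endpoints in different components.
G—H (5): skip — G and H already connected.
G—I (6): add — endpoints in different components.
E—H (7): add — endpoints in different components.
B—E (8): skip — B and E already connected.
D—H (9): skip — D and H already connected.
A—I (11): add — endpoints in different components.
A—G (12): skip — A and G already connected.
C—H (13): add — endpoints in different components.
C—F (14): add — endpoints in different components.
Every non-tree edge has weight strictly greater than the heaviest edge on the tree path between its endpoints, so the MST is unique.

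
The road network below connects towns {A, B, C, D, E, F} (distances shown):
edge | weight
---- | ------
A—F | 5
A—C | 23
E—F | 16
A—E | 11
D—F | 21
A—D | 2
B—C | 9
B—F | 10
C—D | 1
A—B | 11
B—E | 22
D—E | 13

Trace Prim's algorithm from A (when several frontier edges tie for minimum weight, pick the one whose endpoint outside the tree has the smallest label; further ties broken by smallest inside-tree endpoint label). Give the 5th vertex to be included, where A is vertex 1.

B

Prim, starting at A.
Step 1: cheapest edge leaving the tree is A—D (2); add D.
Step 2: cheapest edge leaving the tree is C—D (1); add C.
Step 3: cheapest edge leaving the tree is A—F (5); add F.
Step 4: cheapest edge leaving the tree is B—C (9); add B.
Step 5: cheapest edge leaving the tree is A—E (11); add E.
Vertex order: A, D, C, F, B, E. The 5th vertex is B.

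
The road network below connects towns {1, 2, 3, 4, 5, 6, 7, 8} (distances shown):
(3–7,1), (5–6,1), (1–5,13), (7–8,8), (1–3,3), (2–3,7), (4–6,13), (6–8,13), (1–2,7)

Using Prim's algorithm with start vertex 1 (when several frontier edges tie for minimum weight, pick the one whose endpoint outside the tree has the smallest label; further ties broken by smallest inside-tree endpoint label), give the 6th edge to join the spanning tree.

5-6

Grow the tree from 1 using Prim:
Step 1: frontier [1–3 3, 1–2 7, 1–5 13] → take 1–3 (3); add 3.
Step 2: frontier [1–2 7, 1–5 13, 3–7 1, 2–3 7] → take 3–7 (1); add 7.
Step 3: frontier [1–2 7, 1–5 13, 2–3 7, 7–8 8] → take 1–2 (7); add 2.
Step 4: frontier [1–5 13, 7–8 8] → take 7–8 (8); add 8.
Step 5: frontier [1–5 13, 6–8 13] → take 1–5 (13); add 5.
Step 6: frontier [5–6 1, 6–8 13] → take 5–6 (1); add 6.
Step 7: frontier [4–6 13] → take 4–6 (13); add 4.
The 6th edge added is 5–6.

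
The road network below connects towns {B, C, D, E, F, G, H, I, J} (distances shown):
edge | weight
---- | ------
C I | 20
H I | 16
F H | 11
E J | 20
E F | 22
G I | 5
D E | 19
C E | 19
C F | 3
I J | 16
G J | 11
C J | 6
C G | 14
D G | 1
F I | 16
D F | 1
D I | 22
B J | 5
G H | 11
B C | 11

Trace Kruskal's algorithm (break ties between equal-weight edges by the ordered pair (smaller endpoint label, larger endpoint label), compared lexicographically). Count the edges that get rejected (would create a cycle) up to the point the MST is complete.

Kruskal's algorithm — process edges by increasing weight (ties by edge label):
D F (1): add — endpoints in different components.
D G (1): add — endpoints in different components.
C F (3): add — endpoints in different components.
B J (5): add — endpoints in different components.
G I (5): add — endpoints in different components.
C J (6): add — endpoints in different components.
B C (11): skip — B and C already connected.
F H (11): add — endpoints in different components.
G H (11): skip — G and H already connected.
G J (11): skip — G and J already connected.
C G (14): skip — C and G already connected.
F I (16): skip — F and I already connected.
H I (16): skip — H and I already connected.
I J (16): skip — I and J already connected.
C E (19): add — endpoints in different components.
Edges rejected before the tree was complete: 7.

7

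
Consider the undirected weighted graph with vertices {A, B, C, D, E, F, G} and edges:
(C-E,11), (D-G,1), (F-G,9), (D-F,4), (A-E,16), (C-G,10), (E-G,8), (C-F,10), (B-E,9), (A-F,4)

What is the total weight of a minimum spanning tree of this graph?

36

Kruskal: consider edges lightest-first.
D-G (1): add. Components now {A} {B} {C} {D,G} {E} {F}
A-F (4): add. Components now {A,F} {B} {C} {D,G} {E}
D-F (4): add. Components now {A,D,F,G} {B} {C} {E}
E-G (8): add. Components now {A,D,E,F,G} {B} {C}
B-E (9): add. Components now {A,B,D,E,F,G} {C}
F-G (9): skip — F and G already connected.
C-F (10): add. Components now {A,B,C,D,E,F,G}
MST edges: D-G, A-F, D-F, E-G, B-E, C-F; total weight 1+4+4+8+9+10 = 36.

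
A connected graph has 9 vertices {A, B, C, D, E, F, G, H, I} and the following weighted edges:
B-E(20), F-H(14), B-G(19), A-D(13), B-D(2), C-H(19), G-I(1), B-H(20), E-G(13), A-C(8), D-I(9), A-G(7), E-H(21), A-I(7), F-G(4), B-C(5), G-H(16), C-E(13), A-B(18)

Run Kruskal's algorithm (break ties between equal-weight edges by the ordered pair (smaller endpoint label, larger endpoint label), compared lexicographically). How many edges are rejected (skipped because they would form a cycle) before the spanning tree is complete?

4

Kruskal's algorithm — process edges by increasing weight (ties by edge label):
G-I (1): add — endpoints in different components.
B-D (2): add — endpoints in different components.
F-G (4): add — endpoints in different components.
B-C (5): add — endpoints in different components.
A-G (7): add — endpoints in different components.
A-I (7): skip — A and I already connected.
A-C (8): add — endpoints in different components.
D-I (9): skip — D and I already connected.
A-D (13): skip — A and D already connected.
C-E (13): add — endpoints in different components.
E-G (13): skip — E and G already connected.
F-H (14): add — endpoints in different components.
Edges rejected before the tree was complete: 4.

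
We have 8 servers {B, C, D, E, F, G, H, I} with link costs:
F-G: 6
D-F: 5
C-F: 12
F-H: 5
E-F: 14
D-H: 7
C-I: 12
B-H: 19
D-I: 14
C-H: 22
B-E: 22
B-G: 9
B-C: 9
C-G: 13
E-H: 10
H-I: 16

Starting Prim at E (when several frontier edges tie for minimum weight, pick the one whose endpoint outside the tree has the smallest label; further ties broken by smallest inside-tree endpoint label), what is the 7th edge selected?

Prim's algorithm from E:
Step 1: cheapest edge leaving the tree is E-H (10); add H.
Step 2: cheapest edge leaving the tree is F-H (5); add F.
Step 3: cheapest edge leaving the tree is D-F (5); add D.
Step 4: cheapest edge leaving the tree is F-G (6); add G.
Step 5: cheapest edge leaving the tree is B-G (9); add B.
Step 6: cheapest edge leaving the tree is B-C (9); add C.
Step 7: cheapest edge leaving the tree is C-I (12); add I.
The 7th edge added is C-I.

C-I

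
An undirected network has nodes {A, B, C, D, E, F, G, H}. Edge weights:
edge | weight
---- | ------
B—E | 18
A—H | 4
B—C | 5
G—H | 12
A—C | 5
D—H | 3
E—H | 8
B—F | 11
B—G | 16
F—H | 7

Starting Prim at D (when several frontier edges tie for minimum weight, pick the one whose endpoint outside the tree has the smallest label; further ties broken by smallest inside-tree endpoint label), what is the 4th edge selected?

B-C

Grow the tree from D using Prim:
Step 1: cheapest edge leaving the tree is D—H (3); add H.
Step 2: cheapest edge leaving the tree is A—H (4); add A.
Step 3: cheapest edge leaving the tree is A—C (5); add C.
Step 4: cheapest edge leaving the tree is B—C (5); add B.
Step 5: cheapest edge leaving the tree is F—H (7); add F.
Step 6: cheapest edge leaving the tree is E—H (8); add E.
Step 7: cheapest edge leaving the tree is G—H (12); add G.
The 4th edge added is B—C.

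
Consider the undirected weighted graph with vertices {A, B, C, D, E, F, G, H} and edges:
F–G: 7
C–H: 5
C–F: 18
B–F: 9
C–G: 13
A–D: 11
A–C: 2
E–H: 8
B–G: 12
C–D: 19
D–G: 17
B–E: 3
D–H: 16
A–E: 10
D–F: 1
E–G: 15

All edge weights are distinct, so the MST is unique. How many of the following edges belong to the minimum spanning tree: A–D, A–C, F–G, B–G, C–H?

3

Kruskal: consider edges lightest-first.
D–F (1): add — endpoints in different components.
A–C (2): add — endpoints in different components.
B–E (3): add — endpoints in different components.
C–H (5): add — endpoints in different components.
F–G (7): add — endpoints in different components.
E–H (8): add — endpoints in different components.
B–F (9): add — endpoints in different components.
MST edge set: {D–F, A–C, B–E, C–H, F–G, E–H, B–F}.
Of the listed edges, {A–C, F–G, C–H} are in the MST → 3.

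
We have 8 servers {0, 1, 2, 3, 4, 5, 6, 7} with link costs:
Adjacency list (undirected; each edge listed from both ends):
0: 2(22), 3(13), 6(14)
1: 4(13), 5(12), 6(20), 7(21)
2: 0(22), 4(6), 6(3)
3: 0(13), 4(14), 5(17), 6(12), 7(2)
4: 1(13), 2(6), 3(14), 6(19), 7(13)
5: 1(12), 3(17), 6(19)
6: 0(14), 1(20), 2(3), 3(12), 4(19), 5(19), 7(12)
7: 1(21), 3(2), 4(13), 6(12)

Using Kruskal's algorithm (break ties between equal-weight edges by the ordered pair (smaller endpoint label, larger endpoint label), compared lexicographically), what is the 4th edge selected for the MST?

Kruskal's algorithm — process edges by increasing weight (ties by edge label):
3-7 (2): add — endpoints in different components.
2-6 (3): add — endpoints in different components.
2-4 (6): add — endpoints in different components.
1-5 (12): add — endpoints in different components.
3-6 (12): add — endpoints in different components.
6-7 (12): skip — 6 and 7 already connected.
0-3 (13): add — endpoints in different components.
1-4 (13): add — endpoints in different components.
The 4th edge added is 1-5.

1-5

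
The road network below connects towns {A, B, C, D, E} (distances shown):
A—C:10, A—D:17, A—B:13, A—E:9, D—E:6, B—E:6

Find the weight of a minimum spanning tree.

Sort edges by weight, then run Kruskal:
B—E (6): add. Components now {A} {B,E} {C} {D}
D—E (6): add. Components now {A} {B,D,E} {C}
A—E (9): add. Components now {A,B,D,E} {C}
A—C (10): add. Components now {A,B,C,D,E}
MST edges: B—E, D—E, A—E, A—C; total weight 6+6+9+10 = 31.

31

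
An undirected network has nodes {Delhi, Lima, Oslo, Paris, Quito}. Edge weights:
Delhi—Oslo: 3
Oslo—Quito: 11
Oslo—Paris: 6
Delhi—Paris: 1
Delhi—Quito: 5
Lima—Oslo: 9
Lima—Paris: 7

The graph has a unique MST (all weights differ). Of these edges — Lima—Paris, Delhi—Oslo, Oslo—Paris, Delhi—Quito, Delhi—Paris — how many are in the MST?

Kruskal's algorithm — process edges by increasing weight (ties by edge label):
Delhi—Paris (1): add. Components now {Quito} {Delhi,Paris} {Oslo} {Lima}
Delhi—Oslo (3): add. Components now {Quito} {Delhi,Oslo,Paris} {Lima}
Delhi—Quito (5): add. Components now {Delhi,Oslo,Paris,Quito} {Lima}
Oslo—Paris (6): skip — Paris and Oslo already connected.
Lima—Paris (7): add. Components now {Delhi,Lima,Oslo,Paris,Quito}
MST edge set: {Delhi—Paris, Delhi—Oslo, Delhi—Quito, Lima—Paris}.
Of the listed edges, {Lima—Paris, Delhi—Oslo, Delhi—Quito, Delhi—Paris} are in the MST → 4.

4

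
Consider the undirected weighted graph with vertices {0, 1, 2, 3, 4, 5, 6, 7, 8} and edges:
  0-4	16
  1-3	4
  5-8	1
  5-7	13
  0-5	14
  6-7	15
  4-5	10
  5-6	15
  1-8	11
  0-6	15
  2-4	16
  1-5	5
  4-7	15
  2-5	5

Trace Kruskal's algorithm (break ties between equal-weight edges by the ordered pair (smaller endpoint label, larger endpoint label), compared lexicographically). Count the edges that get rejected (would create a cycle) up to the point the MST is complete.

Kruskal's algorithm — process edges by increasing weight (ties by edge label):
5-8 (1): add — endpoints in different components.
1-3 (4): add — endpoints in different components.
1-5 (5): add — endpoints in different components.
2-5 (5): add — endpoints in different components.
4-5 (10): add — endpoints in different components.
1-8 (11): skip — 1 and 8 already connected.
5-7 (13): add — endpoints in different components.
0-5 (14): add — endpoints in different components.
0-6 (15): add — endpoints in different components.
Edges rejected before the tree was complete: 1.

1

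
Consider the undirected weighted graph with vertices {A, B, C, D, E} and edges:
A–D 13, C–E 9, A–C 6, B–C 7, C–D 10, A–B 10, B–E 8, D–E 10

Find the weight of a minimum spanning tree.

Kruskal: consider edges lightest-first.
A–C (6): add. Components now {A,C} {B} {D} {E}
B–C (7): add. Components now {A,B,C} {D} {E}
B–E (8): add. Components now {A,B,C,E} {D}
C–E (9): skip — C and E already connected.
A–B (10): skip — A and B already connected.
C–D (10): add. Components now {A,B,C,D,E}
MST edges: A–C, B–C, B–E, C–D; total weight 6+7+8+10 = 31.

31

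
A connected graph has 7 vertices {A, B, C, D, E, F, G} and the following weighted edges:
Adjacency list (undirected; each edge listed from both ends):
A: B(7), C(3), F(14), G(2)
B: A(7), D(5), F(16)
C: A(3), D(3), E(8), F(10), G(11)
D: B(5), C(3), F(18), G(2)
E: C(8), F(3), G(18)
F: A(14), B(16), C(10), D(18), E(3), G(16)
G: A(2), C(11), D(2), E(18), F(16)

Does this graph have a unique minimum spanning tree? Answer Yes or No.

No

Kruskal's algorithm — process edges by increasing weight (ties by edge label):
A—G (2): add — endpoints in different components.
D—G (2): add — endpoints in different components.
A—C (3): add — endpoints in different components.
C—D (3): skip — C and D already connected.
E—F (3): add — endpoints in different components.
B—D (5): add — endpoints in different components.
A—B (7): skip — A and B already connected.
C—E (8): add — endpoints in different components.
Non-tree edge C—D has weight 3, equal to the heaviest edge on its tree cycle — swapping gives another MST of the same weight. Not unique.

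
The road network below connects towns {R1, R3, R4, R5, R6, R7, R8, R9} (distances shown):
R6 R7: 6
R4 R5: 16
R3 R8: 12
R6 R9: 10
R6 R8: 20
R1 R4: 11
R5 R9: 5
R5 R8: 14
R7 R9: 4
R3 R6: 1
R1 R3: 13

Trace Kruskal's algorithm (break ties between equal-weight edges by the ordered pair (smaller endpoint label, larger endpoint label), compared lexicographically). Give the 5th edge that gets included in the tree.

Sort edges by weight, then run Kruskal:
R3 R6 (1): add — endpoints in different components.
R7 R9 (4): add — endpoints in different components.
R5 R9 (5): add — endpoints in different components.
R6 R7 (6): add — endpoints in different components.
R6 R9 (10): skip — R9 and R6 already connected.
R1 R4 (11): add — endpoints in different components.
R3 R8 (12): add — endpoints in different components.
R1 R3 (13): add — endpoints in different components.
The 5th edge added is R1 R4.

R1-R4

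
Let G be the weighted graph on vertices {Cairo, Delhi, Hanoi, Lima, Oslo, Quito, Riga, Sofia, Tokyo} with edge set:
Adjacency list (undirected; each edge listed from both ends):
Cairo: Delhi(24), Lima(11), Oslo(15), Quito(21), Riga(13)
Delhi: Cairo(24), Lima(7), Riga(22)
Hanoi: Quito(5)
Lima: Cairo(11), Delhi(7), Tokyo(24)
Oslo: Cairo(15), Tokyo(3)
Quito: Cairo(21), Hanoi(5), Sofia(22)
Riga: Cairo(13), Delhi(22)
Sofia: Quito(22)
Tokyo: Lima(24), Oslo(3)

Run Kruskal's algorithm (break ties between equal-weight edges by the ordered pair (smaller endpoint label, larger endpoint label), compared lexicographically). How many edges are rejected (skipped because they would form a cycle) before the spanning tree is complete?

1

Kruskal: consider edges lightest-first.
Oslo—Tokyo (3): add — endpoints in different components.
Hanoi—Quito (5): add — endpoints in different components.
Delhi—Lima (7): add — endpoints in different components.
Cairo—Lima (11): add — endpoints in different components.
Cairo—Riga (13): add — endpoints in different components.
Cairo—Oslo (15): add — endpoints in different components.
Cairo—Quito (21): add — endpoints in different components.
Delhi—Riga (22): skip — Riga and Delhi already connected.
Quito—Sofia (22): add — endpoints in different components.
Edges rejected before the tree was complete: 1.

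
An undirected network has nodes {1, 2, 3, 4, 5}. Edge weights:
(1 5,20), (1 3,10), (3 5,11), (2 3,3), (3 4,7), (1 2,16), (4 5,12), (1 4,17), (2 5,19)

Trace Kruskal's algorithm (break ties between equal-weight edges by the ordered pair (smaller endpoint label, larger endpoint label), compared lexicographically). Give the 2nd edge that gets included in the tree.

3-4

Kruskal: consider edges lightest-first.
2 3 (3): add. Components now {1} {2,3} {4} {5}
3 4 (7): add. Components now {1} {2,3,4} {5}
1 3 (10): add. Components now {1,2,3,4} {5}
3 5 (11): add. Components now {1,2,3,4,5}
The 2nd edge added is 3 4.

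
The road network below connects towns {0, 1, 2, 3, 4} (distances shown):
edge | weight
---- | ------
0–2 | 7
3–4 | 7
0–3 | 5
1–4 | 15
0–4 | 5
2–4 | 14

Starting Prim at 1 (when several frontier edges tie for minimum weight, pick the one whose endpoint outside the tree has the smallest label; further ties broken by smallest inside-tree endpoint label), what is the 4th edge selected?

Prim, starting at 1.
Step 1: frontier [1–4 15] → take 1–4 (15); add 4.
Step 2: frontier [0–4 5, 3–4 7, 2–4 14] → take 0–4 (5); add 0.
Step 3: frontier [0–3 5, 0–2 7, 3–4 7, 2–4 14] → take 0–3 (5); add 3.
Step 4: frontier [0–2 7, 2–4 14] → take 0–2 (7); add 2.
The 4th edge added is 0–2.

0-2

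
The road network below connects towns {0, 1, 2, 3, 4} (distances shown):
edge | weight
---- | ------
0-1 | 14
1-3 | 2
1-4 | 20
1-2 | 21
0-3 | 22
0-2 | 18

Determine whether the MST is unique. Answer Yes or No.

Yes

Sort edges by weight, then run Kruskal:
1-3 (2): add. Components now {0} {1,3} {2} {4}
0-1 (14): add. Components now {0,1,3} {2} {4}
0-2 (18): add. Components now {0,1,2,3} {4}
1-4 (20): add. Components now {0,1,2,3,4}
Every non-tree edge has weight strictly greater than the heaviest edge on the tree path between its endpoints, so the MST is unique.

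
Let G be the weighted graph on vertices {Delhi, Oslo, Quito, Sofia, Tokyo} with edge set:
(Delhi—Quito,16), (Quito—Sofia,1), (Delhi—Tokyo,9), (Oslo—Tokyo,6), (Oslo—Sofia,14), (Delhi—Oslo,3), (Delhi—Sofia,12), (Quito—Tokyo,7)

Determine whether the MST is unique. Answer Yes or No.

Kruskal's algorithm — process edges by increasing weight (ties by edge label):
Quito—Sofia (1): add — endpoints in different components.
Delhi—Oslo (3): add — endpoints in different components.
Oslo—Tokyo (6): add — endpoints in different components.
Quito—Tokyo (7): add — endpoints in different components.
Every non-tree edge has weight strictly greater than the heaviest edge on the tree path between its endpoints, so the MST is unique.

Yes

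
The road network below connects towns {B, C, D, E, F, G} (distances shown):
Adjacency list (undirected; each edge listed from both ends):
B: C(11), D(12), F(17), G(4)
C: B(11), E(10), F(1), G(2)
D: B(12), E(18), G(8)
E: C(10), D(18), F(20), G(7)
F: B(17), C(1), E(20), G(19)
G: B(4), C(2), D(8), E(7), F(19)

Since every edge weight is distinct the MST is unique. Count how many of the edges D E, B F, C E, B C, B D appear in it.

Kruskal: consider edges lightest-first.
C F (1): add. Components now {B} {C,F} {D} {E} {G}
C G (2): add. Components now {B} {C,F,G} {D} {E}
B G (4): add. Components now {B,C,F,G} {D} {E}
E G (7): add. Components now {B,C,E,F,G} {D}
D G (8): add. Components now {B,C,D,E,F,G}
MST edge set: {C F, C G, B G, E G, D G}.
Of the listed edges, {} are in the MST → 0.

0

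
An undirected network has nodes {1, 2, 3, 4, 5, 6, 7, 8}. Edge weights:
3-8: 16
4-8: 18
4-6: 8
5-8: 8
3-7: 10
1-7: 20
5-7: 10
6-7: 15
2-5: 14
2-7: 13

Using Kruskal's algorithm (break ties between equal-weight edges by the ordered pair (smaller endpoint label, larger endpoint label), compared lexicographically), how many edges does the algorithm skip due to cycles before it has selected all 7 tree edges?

Sort edges by weight, then run Kruskal:
4-6 (8): add — endpoints in different components.
5-8 (8): add — endpoints in different components.
3-7 (10): add — endpoints in different components.
5-7 (10): add — endpoints in different components.
2-7 (13): add — endpoints in different components.
2-5 (14): skip — 2 and 5 already connected.
6-7 (15): add — endpoints in different components.
3-8 (16): skip — 3 and 8 already connected.
4-8 (18): skip — 4 and 8 already connected.
1-7 (20): add — endpoints in different components.
Edges rejected before the tree was complete: 3.

3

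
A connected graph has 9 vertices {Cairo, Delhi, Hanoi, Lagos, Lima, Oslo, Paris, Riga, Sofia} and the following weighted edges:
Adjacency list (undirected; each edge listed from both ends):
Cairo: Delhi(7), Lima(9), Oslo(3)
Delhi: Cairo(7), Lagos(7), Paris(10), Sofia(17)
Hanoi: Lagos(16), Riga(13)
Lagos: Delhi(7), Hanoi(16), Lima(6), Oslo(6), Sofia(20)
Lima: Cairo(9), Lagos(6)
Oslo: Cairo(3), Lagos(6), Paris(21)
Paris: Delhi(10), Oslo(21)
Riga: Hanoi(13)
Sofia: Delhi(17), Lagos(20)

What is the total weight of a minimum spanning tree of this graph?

Prim's algorithm from Cairo:
Step 1: cheapest edge leaving the tree is Cairo–Oslo (3); add Oslo.
Step 2: cheapest edge leaving the tree is Lagos–Oslo (6); add Lagos.
Step 3: cheapest edge leaving the tree is Lagos–Lima (6); add Lima.
Step 4: cheapest edge leaving the tree is Cairo–Delhi (7); add Delhi.
Step 5: cheapest edge leaving the tree is Delhi–Paris (10); add Paris.
Step 6: cheapest edge leaving the tree is Hanoi–Lagos (16); add Hanoi.
Step 7: cheapest edge leaving the tree is Hanoi–Riga (13); add Riga.
Step 8: cheapest edge leaving the tree is Delhi–Sofia (17); add Sofia.
MST edges: Cairo–Oslo, Lagos–Oslo, Lagos–Lima, Cairo–Delhi, Delhi–Paris, Hanoi–Lagos, Hanoi–Riga, Delhi–Sofia; total weight 3+6+6+7+10+16+13+17 = 78.

78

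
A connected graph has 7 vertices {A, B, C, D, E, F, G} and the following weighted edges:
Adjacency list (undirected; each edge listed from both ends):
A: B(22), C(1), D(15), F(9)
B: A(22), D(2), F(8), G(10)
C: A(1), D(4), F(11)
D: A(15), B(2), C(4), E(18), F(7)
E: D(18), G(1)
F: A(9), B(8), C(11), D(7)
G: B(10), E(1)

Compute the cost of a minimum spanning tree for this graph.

Sort edges by weight, then run Kruskal:
A-C (1): add. Components now {A,C} {B} {D} {E} {F} {G}
E-G (1): add. Components now {A,C} {B} {D} {E,G} {F}
B-D (2): add. Components now {A,C} {B,D} {E,G} {F}
C-D (4): add. Components now {A,B,C,D} {E,G} {F}
D-F (7): add. Components now {A,B,C,D,F} {E,G}
B-F (8): skip — B and F already connected.
A-F (9): skip — A and F already connected.
B-G (10): add. Components now {A,B,C,D,E,F,G}
MST edges: A-C, E-G, B-D, C-D, D-F, B-G; total weight 1+1+2+4+7+10 = 25.

25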